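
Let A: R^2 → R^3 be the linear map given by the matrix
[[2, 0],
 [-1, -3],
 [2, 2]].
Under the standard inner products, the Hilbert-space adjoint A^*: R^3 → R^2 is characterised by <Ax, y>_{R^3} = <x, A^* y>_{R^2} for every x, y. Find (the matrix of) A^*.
A^* = A^T =
[[2, -1, 2],
 [0, -3, 2]]

For real matrices with standard dot products, the defining identity <Ax, y> = <x, A^* y> gives (Ax)^T y = x^T (A^*) y, i.e. x^T A^T y = x^T (A^*) y. Since this holds for all x, y, we must have A^* = A^T. Therefore
A^* =
[[2, -1, 2],
 [0, -3, 2]].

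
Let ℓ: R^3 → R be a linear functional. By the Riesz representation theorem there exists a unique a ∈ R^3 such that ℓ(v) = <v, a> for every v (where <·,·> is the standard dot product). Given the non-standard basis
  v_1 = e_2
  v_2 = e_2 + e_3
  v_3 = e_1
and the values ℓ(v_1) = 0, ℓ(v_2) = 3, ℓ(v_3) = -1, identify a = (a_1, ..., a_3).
a = (-1, 0, 3)

Write a = (a_1, ..., a_3) in the standard basis. For each basis vector v_i, ℓ(v_i) = <v_i, a> is a linear equation in the a_j's. Collect the n equations into a matrix system V a = ℓ, where row i of V is v_i (expressed in the standard basis). Since V is invertible (lower-triangular with 1s on the diagonal, up to permutation), solve by back-substitution:
  V =
[[0, 1, 0],
 [0, 1, 1],
 [1, 0, 0]]
  V a = (0, 3, -1)
Solving gives a = (-1, 0, 3).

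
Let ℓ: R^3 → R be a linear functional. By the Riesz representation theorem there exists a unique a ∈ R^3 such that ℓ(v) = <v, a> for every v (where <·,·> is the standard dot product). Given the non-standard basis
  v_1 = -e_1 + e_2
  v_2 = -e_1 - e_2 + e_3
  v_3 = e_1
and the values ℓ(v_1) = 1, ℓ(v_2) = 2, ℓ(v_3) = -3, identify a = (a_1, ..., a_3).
a = (-3, -2, -3)

Write a = (a_1, ..., a_3) in the standard basis. For each basis vector v_i, ℓ(v_i) = <v_i, a> is a linear equation in the a_j's. Collect the n equations into a matrix system V a = ℓ, where row i of V is v_i (expressed in the standard basis). Since V is invertible (lower-triangular with 1s on the diagonal, up to permutation), solve by back-substitution:
  V =
[[-1, 1, 0],
 [-1, -1, 1],
 [1, 0, 0]]
  V a = (1, 2, -3)
Solving gives a = (-3, -2, -3).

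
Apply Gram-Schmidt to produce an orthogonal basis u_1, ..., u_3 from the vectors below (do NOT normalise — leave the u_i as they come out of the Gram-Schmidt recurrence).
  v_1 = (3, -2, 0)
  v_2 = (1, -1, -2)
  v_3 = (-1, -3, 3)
Orthogonal basis:
  u_1 = (3, -2, 0)
  u_2 = (-2/13, -3/13, -2)
  u_3 = (-100/53, -150/53, 25/53)

Apply the Gram-Schmidt recurrence
  u_1 = v_1
  u_i = v_i − Σ_{j<i} ((v_i · u_j) / (u_j · u_j)) · u_j.

Step by step this gives:
  u_1 = (3, -2, 0)
  u_2 = (-2/13, -3/13, -2)
  u_3 = (-100/53, -150/53, 25/53)

Orthogonality check:
  u_2 · u_1 = 0 (should be 0)
  u_3 · u_1 = 0 (should be 0)
  u_3 · u_2 = 0 (should be 0)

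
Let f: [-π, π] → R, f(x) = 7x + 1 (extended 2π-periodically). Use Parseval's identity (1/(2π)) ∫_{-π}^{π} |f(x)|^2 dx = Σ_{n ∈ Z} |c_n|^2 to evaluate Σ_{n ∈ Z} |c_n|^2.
Σ |c_n|^2 = 49π^2/3 + 1

Expand and integrate term by term over [-π, π]:
  ∫ (7x)^2 dx = 49·(2π^3/3); ∫ 2·7·(1)·x dx = 0 (odd integrand); ∫ 1^2 dx = 1·2π.
So (1/(2π)) ∫_{-π}^{π} (7x + 1)^2 dx = 49π^2/3 + 1 = 49π^2/3 + 1.
Parseval ⇒ Σ |c_n|^2 = 49π^2/3 + 1.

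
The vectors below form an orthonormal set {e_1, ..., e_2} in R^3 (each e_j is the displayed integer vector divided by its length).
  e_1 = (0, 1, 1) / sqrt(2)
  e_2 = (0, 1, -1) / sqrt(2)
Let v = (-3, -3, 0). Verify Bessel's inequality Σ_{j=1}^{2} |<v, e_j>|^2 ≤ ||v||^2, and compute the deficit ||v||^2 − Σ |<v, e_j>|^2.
Σ |<v, e_j>|^2 = 9; ||v||^2 = 18; deficit = 9

Write each e_j = u_j / sqrt(<u_j, u_j>) where u_j is the displayed integer vector. Then <v, e_j> = <v, u_j> / sqrt(<u_j, u_j>), so |<v, e_j>|^2 = <v, u_j>^2 / <u_j, u_j>.
Coefficients: <v, e_1> = -3/sqrt(2), <v, e_2> = -3/sqrt(2).
Square and sum: Σ |<v, e_j>|^2 = 9.
Compute ||v||^2 = v·v = 18.
Deficit = 18 − 9 = 9 ≥ 0, confirming Bessel's inequality. (The deficit equals ||v − Σ <v,e_j> e_j||^2, the squared distance from v to span{e_j}.)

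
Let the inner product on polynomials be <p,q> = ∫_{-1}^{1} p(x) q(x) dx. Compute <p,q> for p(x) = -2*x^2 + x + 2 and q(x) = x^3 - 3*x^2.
<p,q> = -6/5

Expand the product: p(x)·q(x) = -2*x^5 + 7*x^4 - x^3 - 6*x^2.
∫_{-1}^{1} of each monomial x^k gives [2/(k+1) if k even, 0 if k odd]. Integrating term-by-term (or equivalently evaluating the antiderivative F(x) = -x^6/3 + 7*x^5/5 - x^4/4 - 2*x^3 at the endpoints):
  F(1) − F(−1) = -71/60 − (1/60) = -6/5.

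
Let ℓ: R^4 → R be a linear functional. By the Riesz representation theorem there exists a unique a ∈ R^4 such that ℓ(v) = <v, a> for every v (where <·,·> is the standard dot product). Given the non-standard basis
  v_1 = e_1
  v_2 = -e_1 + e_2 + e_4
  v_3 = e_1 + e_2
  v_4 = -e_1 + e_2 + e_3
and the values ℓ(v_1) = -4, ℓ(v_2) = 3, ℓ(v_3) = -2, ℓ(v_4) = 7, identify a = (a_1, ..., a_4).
a = (-4, 2, 1, -3)

Write a = (a_1, ..., a_4) in the standard basis. For each basis vector v_i, ℓ(v_i) = <v_i, a> is a linear equation in the a_j's. Collect the n equations into a matrix system V a = ℓ, where row i of V is v_i (expressed in the standard basis). Since V is invertible (lower-triangular with 1s on the diagonal, up to permutation), solve by back-substitution:
  V =
[[1, 0, 0, 0],
 [-1, 1, 0, 1],
 [1, 1, 0, 0],
 [-1, 1, 1, 0]]
  V a = (-4, 3, -2, 7)
Solving gives a = (-4, 2, 1, -3).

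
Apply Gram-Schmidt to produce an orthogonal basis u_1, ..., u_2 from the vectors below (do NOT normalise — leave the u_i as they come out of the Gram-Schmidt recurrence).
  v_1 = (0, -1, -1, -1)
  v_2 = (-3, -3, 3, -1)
Orthogonal basis:
  u_1 = (0, -1, -1, -1)
  u_2 = (-3, -8/3, 10/3, -2/3)

Apply the Gram-Schmidt recurrence
  u_1 = v_1
  u_i = v_i − Σ_{j<i} ((v_i · u_j) / (u_j · u_j)) · u_j.

Step by step this gives:
  u_1 = (0, -1, -1, -1)
  u_2 = (-3, -8/3, 10/3, -2/3)

Orthogonality check:
  u_2 · u_1 = 0 (should be 0)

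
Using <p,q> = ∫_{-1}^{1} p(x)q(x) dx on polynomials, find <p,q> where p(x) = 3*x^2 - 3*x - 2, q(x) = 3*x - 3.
<p,q> = 0

Expand the product: p(x)·q(x) = 9*x^3 - 18*x^2 + 3*x + 6.
∫_{-1}^{1} of each monomial x^k gives [2/(k+1) if k even, 0 if k odd]. Integrating term-by-term (or equivalently evaluating the antiderivative F(x) = 9*x^4/4 - 6*x^3 + 3*x^2/2 + 6*x at the endpoints):
  F(1) − F(−1) = 15/4 − (15/4) = 0.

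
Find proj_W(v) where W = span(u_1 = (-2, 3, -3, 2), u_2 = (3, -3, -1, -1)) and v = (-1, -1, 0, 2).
proj_W(v) = (-47/162, 7/18, -43/162, 37/162)

Set up U = [u_1 | ... | u_2] ∈ R^(4×2). The projector onto W = col(U) is P = U (U^T U)^(-1) U^T.
Compute U^T U =
  [26, -14]
  [-14, 20],
and U^T v = (3, -2).
Solve U^T U · c = U^T v for the coefficients: c = (8/81, -5/162). The projection is proj_W(v) = U c.
Check: (v - proj_W(v)) · u_1 = 0  (should be 0).
Check: (v - proj_W(v)) · u_2 = 0  (should be 0).
Result: proj_W(v) = (-47/162, 7/18, -43/162, 37/162).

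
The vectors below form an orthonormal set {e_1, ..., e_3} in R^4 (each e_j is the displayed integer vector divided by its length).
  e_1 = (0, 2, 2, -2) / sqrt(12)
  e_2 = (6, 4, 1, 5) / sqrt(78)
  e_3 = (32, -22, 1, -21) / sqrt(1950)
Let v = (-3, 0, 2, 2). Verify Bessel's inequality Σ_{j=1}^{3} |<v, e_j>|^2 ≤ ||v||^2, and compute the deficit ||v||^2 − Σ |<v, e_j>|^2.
Σ |<v, e_j>|^2 = 746/75; ||v||^2 = 17; deficit = 529/75

Write each e_j = u_j / sqrt(<u_j, u_j>) where u_j is the displayed integer vector. Then <v, e_j> = <v, u_j> / sqrt(<u_j, u_j>), so |<v, e_j>|^2 = <v, u_j>^2 / <u_j, u_j>.
Coefficients: <v, e_1> = 0/sqrt(12), <v, e_2> = -6/sqrt(78), <v, e_3> = -136/sqrt(1950).
Square and sum: Σ |<v, e_j>|^2 = 746/75.
Compute ||v||^2 = v·v = 17.
Deficit = 17 − 746/75 = 529/75 ≥ 0, confirming Bessel's inequality. (The deficit equals ||v − Σ <v,e_j> e_j||^2, the squared distance from v to span{e_j}.)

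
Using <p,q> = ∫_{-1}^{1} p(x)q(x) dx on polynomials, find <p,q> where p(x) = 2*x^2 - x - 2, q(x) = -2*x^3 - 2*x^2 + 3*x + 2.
<p,q> = -82/15

Expand the product: p(x)·q(x) = -4*x^5 - 2*x^4 + 12*x^3 + 5*x^2 - 8*x - 4.
∫_{-1}^{1} of each monomial x^k gives [2/(k+1) if k even, 0 if k odd]. Integrating term-by-term (or equivalently evaluating the antiderivative F(x) = -2*x^6/3 - 2*x^5/5 + 3*x^4 + 5*x^3/3 - 4*x^2 - 4*x at the endpoints):
  F(1) − F(−1) = -22/5 − (16/15) = -82/15.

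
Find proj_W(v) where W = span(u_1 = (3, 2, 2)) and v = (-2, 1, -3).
proj_W(v) = (-30/17, -20/17, -20/17)

Set up U = [u_1 | ... | u_1] ∈ R^(3×1). The projector onto W = col(U) is P = U (U^T U)^(-1) U^T.
Compute U^T U =
  [17],
and U^T v = (-10).
Solve U^T U · c = U^T v for the coefficients: c = (-10/17). The projection is proj_W(v) = U c.
Check: (v - proj_W(v)) · u_1 = 0  (should be 0).
Result: proj_W(v) = (-30/17, -20/17, -20/17).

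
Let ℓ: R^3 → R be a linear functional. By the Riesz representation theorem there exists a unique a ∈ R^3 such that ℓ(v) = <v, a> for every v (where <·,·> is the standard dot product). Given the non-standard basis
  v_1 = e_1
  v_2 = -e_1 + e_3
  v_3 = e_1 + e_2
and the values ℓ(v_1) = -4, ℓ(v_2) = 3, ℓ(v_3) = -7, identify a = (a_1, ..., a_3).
a = (-4, -3, -1)

Write a = (a_1, ..., a_3) in the standard basis. For each basis vector v_i, ℓ(v_i) = <v_i, a> is a linear equation in the a_j's. Collect the n equations into a matrix system V a = ℓ, where row i of V is v_i (expressed in the standard basis). Since V is invertible (lower-triangular with 1s on the diagonal, up to permutation), solve by back-substitution:
  V =
[[1, 0, 0],
 [-1, 0, 1],
 [1, 1, 0]]
  V a = (-4, 3, -7)
Solving gives a = (-4, -3, -1).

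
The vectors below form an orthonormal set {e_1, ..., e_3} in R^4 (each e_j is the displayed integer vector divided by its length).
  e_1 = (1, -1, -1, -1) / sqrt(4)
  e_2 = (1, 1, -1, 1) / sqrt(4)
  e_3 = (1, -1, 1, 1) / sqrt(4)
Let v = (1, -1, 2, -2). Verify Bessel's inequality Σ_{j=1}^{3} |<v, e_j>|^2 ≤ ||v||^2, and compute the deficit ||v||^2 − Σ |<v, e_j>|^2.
Σ |<v, e_j>|^2 = 6; ||v||^2 = 10; deficit = 4

Write each e_j = u_j / sqrt(<u_j, u_j>) where u_j is the displayed integer vector. Then <v, e_j> = <v, u_j> / sqrt(<u_j, u_j>), so |<v, e_j>|^2 = <v, u_j>^2 / <u_j, u_j>.
Coefficients: <v, e_1> = 2/sqrt(4), <v, e_2> = -4/sqrt(4), <v, e_3> = 2/sqrt(4).
Square and sum: Σ |<v, e_j>|^2 = 6.
Compute ||v||^2 = v·v = 10.
Deficit = 10 − 6 = 4 ≥ 0, confirming Bessel's inequality. (The deficit equals ||v − Σ <v,e_j> e_j||^2, the squared distance from v to span{e_j}.)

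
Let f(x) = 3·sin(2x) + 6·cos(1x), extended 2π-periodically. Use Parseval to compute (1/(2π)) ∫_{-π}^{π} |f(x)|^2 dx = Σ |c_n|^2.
Σ |c_n|^2 = 45/2

Expand |f|^2 and use orthogonality of {sin(nx), cos(mx)} on [-π, π]:
  ∫_{-π}^{π} sin(nx)^2 dx = π, ∫ cos(mx)^2 dx = π, and cross terms integrate to 0.
So ∫_{-π}^{π} f(x)^2 dx = 3^2 · π + 6^2 · π = (9 + 36)π.
Divide by 2π: (9 + 36)/2 = 45/2.
By Parseval, this equals Σ |c_n|^2.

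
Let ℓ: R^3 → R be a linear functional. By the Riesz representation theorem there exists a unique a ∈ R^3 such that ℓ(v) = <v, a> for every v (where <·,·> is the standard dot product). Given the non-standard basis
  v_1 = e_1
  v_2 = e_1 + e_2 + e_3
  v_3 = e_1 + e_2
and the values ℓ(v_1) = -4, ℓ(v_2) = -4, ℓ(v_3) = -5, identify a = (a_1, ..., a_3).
a = (-4, -1, 1)

Write a = (a_1, ..., a_3) in the standard basis. For each basis vector v_i, ℓ(v_i) = <v_i, a> is a linear equation in the a_j's. Collect the n equations into a matrix system V a = ℓ, where row i of V is v_i (expressed in the standard basis). Since V is invertible (lower-triangular with 1s on the diagonal, up to permutation), solve by back-substitution:
  V =
[[1, 0, 0],
 [1, 1, 1],
 [1, 1, 0]]
  V a = (-4, -4, -5)
Solving gives a = (-4, -1, 1).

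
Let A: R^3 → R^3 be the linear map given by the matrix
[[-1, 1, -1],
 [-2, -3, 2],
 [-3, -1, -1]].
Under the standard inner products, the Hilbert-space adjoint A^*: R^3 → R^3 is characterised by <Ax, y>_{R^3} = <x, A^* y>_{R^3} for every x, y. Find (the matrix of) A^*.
A^* = A^T =
[[-1, -2, -3],
 [1, -3, -1],
 [-1, 2, -1]]

For real matrices with standard dot products, the defining identity <Ax, y> = <x, A^* y> gives (Ax)^T y = x^T (A^*) y, i.e. x^T A^T y = x^T (A^*) y. Since this holds for all x, y, we must have A^* = A^T. Therefore
A^* =
[[-1, -2, -3],
 [1, -3, -1],
 [-1, 2, -1]].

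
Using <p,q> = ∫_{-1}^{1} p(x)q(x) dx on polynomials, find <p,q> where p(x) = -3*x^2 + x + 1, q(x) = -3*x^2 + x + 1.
<p,q> = 34/15

Expand the product: p(x)·q(x) = 9*x^4 - 6*x^3 - 5*x^2 + 2*x + 1.
∫_{-1}^{1} of each monomial x^k gives [2/(k+1) if k even, 0 if k odd]. Integrating term-by-term (or equivalently evaluating the antiderivative F(x) = 9*x^5/5 - 3*x^4/2 - 5*x^3/3 + x^2 + x at the endpoints):
  F(1) − F(−1) = 19/30 − (-49/30) = 34/15.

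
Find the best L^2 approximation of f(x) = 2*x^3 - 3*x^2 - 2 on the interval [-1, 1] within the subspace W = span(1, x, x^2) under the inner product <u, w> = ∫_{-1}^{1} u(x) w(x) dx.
g(x) = -3*x^2 + 6*x/5 - 2

The best approximation g ∈ W is the orthogonal projection of f onto W. Writing g = a_0 + a_1 x + a_2 x^2, the coefficients solve the normal equations G · a = b where
  G_{ij} = <φ_i, φ_j> and b_i = <f, φ_i>, with φ_0 = 1, φ_1 = x, φ_2 = x^2.
G =
  [2, 0, 2/3]
  [0, 2/3, 0]
  [2/3, 0, 2/5],
b = (-6, 4/5, -38/15).
Solving gives a_0 = -2, a_1 = 6/5, a_2 = -3, so
  g(x) = -3*x^2 + 6*x/5 - 2.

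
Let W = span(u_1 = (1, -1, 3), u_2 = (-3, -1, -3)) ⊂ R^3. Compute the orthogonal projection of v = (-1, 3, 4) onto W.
proj_W(v) = (19/11, 3/11, 24/11)

Set up U = [u_1 | ... | u_2] ∈ R^(3×2). The projector onto W = col(U) is P = U (U^T U)^(-1) U^T.
Compute U^T U =
  [11, -11]
  [-11, 19],
and U^T v = (8, -12).
Solve U^T U · c = U^T v for the coefficients: c = (5/22, -1/2). The projection is proj_W(v) = U c.
Check: (v - proj_W(v)) · u_1 = 0  (should be 0).
Check: (v - proj_W(v)) · u_2 = 0  (should be 0).
Result: proj_W(v) = (19/11, 3/11, 24/11).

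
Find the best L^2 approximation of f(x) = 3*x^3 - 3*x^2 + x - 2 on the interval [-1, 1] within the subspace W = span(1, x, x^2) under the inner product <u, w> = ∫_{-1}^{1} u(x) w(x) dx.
g(x) = -3*x^2 + 14*x/5 - 2

The best approximation g ∈ W is the orthogonal projection of f onto W. Writing g = a_0 + a_1 x + a_2 x^2, the coefficients solve the normal equations G · a = b where
  G_{ij} = <φ_i, φ_j> and b_i = <f, φ_i>, with φ_0 = 1, φ_1 = x, φ_2 = x^2.
G =
  [2, 0, 2/3]
  [0, 2/3, 0]
  [2/3, 0, 2/5],
b = (-6, 28/15, -38/15).
Solving gives a_0 = -2, a_1 = 14/5, a_2 = -3, so
  g(x) = -3*x^2 + 14*x/5 - 2.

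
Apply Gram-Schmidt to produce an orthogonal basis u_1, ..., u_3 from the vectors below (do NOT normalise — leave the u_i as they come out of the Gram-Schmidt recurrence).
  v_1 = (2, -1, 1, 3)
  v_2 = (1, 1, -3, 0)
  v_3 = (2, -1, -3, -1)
Orthogonal basis:
  u_1 = (2, -1, 1, 3)
  u_2 = (19/15, 13/15, -43/15, 2/5)
  u_3 = (156/161, -300/161, -48/161, -188/161)

Apply the Gram-Schmidt recurrence
  u_1 = v_1
  u_i = v_i − Σ_{j<i} ((v_i · u_j) / (u_j · u_j)) · u_j.

Step by step this gives:
  u_1 = (2, -1, 1, 3)
  u_2 = (19/15, 13/15, -43/15, 2/5)
  u_3 = (156/161, -300/161, -48/161, -188/161)

Orthogonality check:
  u_2 · u_1 = 0 (should be 0)
  u_3 · u_1 = 0 (should be 0)
  u_3 · u_2 = 0 (should be 0)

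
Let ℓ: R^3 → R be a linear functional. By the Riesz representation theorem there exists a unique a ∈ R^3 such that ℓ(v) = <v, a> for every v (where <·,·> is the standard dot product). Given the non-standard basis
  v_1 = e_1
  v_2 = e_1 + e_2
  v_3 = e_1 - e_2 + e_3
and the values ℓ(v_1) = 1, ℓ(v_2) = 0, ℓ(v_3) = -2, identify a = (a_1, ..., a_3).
a = (1, -1, -4)

Write a = (a_1, ..., a_3) in the standard basis. For each basis vector v_i, ℓ(v_i) = <v_i, a> is a linear equation in the a_j's. Collect the n equations into a matrix system V a = ℓ, where row i of V is v_i (expressed in the standard basis). Since V is invertible (lower-triangular with 1s on the diagonal, up to permutation), solve by back-substitution:
  V =
[[1, 0, 0],
 [1, 1, 0],
 [1, -1, 1]]
  V a = (1, 0, -2)
Solving gives a = (1, -1, -4).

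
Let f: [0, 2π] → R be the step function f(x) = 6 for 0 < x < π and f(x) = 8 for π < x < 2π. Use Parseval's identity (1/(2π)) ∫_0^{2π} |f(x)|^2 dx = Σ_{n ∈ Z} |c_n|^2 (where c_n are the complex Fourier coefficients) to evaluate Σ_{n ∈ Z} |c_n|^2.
Σ |c_n|^2 = 50

Parseval equates the L^2 energy of f (normalised by 1/(2π)) with the ℓ^2 sum of its Fourier coefficients: (1/(2π)) ∫_0^{2π} |f|^2 = Σ |c_n|^2.
Compute the left side: (1/(2π)) [∫_0^π 6^2 dx + ∫_π^{2π} 8^2 dx] = (1/(2π)) · (36π + 64π) = (36 + 64)/2 = 50.
So Σ_{n ∈ Z} |c_n|^2 = 50.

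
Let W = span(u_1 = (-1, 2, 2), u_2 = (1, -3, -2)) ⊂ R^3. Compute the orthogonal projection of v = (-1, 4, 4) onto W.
proj_W(v) = (-9/5, 4, 18/5)

Set up U = [u_1 | ... | u_2] ∈ R^(3×2). The projector onto W = col(U) is P = U (U^T U)^(-1) U^T.
Compute U^T U =
  [9, -11]
  [-11, 14],
and U^T v = (17, -21).
Solve U^T U · c = U^T v for the coefficients: c = (7/5, -2/5). The projection is proj_W(v) = U c.
Check: (v - proj_W(v)) · u_1 = 0  (should be 0).
Check: (v - proj_W(v)) · u_2 = 0  (should be 0).
Result: proj_W(v) = (-9/5, 4, 18/5).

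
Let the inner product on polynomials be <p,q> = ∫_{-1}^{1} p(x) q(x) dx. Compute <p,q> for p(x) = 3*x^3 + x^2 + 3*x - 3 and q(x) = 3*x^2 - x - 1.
<p,q> = -8/3

Expand the product: p(x)·q(x) = 9*x^5 + 5*x^3 - 13*x^2 + 3.
∫_{-1}^{1} of each monomial x^k gives [2/(k+1) if k even, 0 if k odd]. Integrating term-by-term (or equivalently evaluating the antiderivative F(x) = 3*x^6/2 + 5*x^4/4 - 13*x^3/3 + 3*x at the endpoints):
  F(1) − F(−1) = 17/12 − (49/12) = -8/3.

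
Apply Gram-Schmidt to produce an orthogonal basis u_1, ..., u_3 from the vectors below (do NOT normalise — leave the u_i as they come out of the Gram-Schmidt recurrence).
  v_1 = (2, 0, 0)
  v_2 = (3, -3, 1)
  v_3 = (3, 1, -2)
Orthogonal basis:
  u_1 = (2, 0, 0)
  u_2 = (0, -3, 1)
  u_3 = (0, -1/2, -3/2)

Apply the Gram-Schmidt recurrence
  u_1 = v_1
  u_i = v_i − Σ_{j<i} ((v_i · u_j) / (u_j · u_j)) · u_j.

Step by step this gives:
  u_1 = (2, 0, 0)
  u_2 = (0, -3, 1)
  u_3 = (0, -1/2, -3/2)

Orthogonality check:
  u_2 · u_1 = 0 (should be 0)
  u_3 · u_1 = 0 (should be 0)
  u_3 · u_2 = 0 (should be 0)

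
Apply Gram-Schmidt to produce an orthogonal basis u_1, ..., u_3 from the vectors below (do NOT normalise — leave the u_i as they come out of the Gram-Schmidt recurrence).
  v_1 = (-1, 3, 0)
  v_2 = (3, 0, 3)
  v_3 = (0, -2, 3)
Orthogonal basis:
  u_1 = (-1, 3, 0)
  u_2 = (27/10, 9/10, 3)
  u_3 = (-33/19, -11/19, 33/19)

Apply the Gram-Schmidt recurrence
  u_1 = v_1
  u_i = v_i − Σ_{j<i} ((v_i · u_j) / (u_j · u_j)) · u_j.

Step by step this gives:
  u_1 = (-1, 3, 0)
  u_2 = (27/10, 9/10, 3)
  u_3 = (-33/19, -11/19, 33/19)

Orthogonality check:
  u_2 · u_1 = 0 (should be 0)
  u_3 · u_1 = 0 (should be 0)
  u_3 · u_2 = 0 (should be 0)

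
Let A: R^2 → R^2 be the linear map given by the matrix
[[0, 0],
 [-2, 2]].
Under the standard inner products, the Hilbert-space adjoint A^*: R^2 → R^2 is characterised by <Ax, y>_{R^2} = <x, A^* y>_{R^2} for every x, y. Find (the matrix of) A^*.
A^* = A^T =
[[0, -2],
 [0, 2]]

For real matrices with standard dot products, the defining identity <Ax, y> = <x, A^* y> gives (Ax)^T y = x^T (A^*) y, i.e. x^T A^T y = x^T (A^*) y. Since this holds for all x, y, we must have A^* = A^T. Therefore
A^* =
[[0, -2],
 [0, 2]].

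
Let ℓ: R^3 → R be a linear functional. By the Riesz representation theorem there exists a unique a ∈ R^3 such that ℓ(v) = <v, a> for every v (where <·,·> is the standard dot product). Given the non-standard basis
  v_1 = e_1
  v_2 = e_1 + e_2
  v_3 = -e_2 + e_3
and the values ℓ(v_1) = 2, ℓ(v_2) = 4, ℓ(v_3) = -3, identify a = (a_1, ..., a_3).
a = (2, 2, -1)

Write a = (a_1, ..., a_3) in the standard basis. For each basis vector v_i, ℓ(v_i) = <v_i, a> is a linear equation in the a_j's. Collect the n equations into a matrix system V a = ℓ, where row i of V is v_i (expressed in the standard basis). Since V is invertible (lower-triangular with 1s on the diagonal, up to permutation), solve by back-substitution:
  V =
[[1, 0, 0],
 [1, 1, 0],
 [0, -1, 1]]
  V a = (2, 4, -3)
Solving gives a = (2, 2, -1).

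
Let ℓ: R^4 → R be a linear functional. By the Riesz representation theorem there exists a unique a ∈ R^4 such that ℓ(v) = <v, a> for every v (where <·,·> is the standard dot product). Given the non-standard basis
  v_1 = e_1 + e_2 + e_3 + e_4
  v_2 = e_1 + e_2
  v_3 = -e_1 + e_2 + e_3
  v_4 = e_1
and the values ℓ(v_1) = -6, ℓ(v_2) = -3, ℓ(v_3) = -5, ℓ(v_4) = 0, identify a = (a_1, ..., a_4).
a = (0, -3, -2, -1)

Write a = (a_1, ..., a_4) in the standard basis. For each basis vector v_i, ℓ(v_i) = <v_i, a> is a linear equation in the a_j's. Collect the n equations into a matrix system V a = ℓ, where row i of V is v_i (expressed in the standard basis). Since V is invertible (lower-triangular with 1s on the diagonal, up to permutation), solve by back-substitution:
  V =
[[1, 1, 1, 1],
 [1, 1, 0, 0],
 [-1, 1, 1, 0],
 [1, 0, 0, 0]]
  V a = (-6, -3, -5, 0)
Solving gives a = (0, -3, -2, -1).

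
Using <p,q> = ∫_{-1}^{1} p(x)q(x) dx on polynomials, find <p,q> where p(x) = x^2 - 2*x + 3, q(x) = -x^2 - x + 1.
<p,q> = 28/5

Expand the product: p(x)·q(x) = -x^4 + x^3 - 5*x + 3.
∫_{-1}^{1} of each monomial x^k gives [2/(k+1) if k even, 0 if k odd]. Integrating term-by-term (or equivalently evaluating the antiderivative F(x) = -x^5/5 + x^4/4 - 5*x^2/2 + 3*x at the endpoints):
  F(1) − F(−1) = 11/20 − (-101/20) = 28/5.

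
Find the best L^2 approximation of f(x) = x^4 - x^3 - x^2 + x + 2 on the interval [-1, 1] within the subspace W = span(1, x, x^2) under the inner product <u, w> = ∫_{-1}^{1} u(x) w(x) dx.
g(x) = -x^2/7 + 2*x/5 + 67/35

The best approximation g ∈ W is the orthogonal projection of f onto W. Writing g = a_0 + a_1 x + a_2 x^2, the coefficients solve the normal equations G · a = b where
  G_{ij} = <φ_i, φ_j> and b_i = <f, φ_i>, with φ_0 = 1, φ_1 = x, φ_2 = x^2.
G =
  [2, 0, 2/3]
  [0, 2/3, 0]
  [2/3, 0, 2/5],
b = (56/15, 4/15, 128/105).
Solving gives a_0 = 67/35, a_1 = 2/5, a_2 = -1/7, so
  g(x) = -x^2/7 + 2*x/5 + 67/35.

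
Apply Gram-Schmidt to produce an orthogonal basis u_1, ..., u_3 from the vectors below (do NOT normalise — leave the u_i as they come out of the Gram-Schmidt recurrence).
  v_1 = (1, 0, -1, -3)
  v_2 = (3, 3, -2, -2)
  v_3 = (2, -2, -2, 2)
Orthogonal basis:
  u_1 = (1, 0, -1, -3)
  u_2 = (2, 3, -1, 1)
  u_3 = (316/165, -12/5, -338/165, 218/165)

Apply the Gram-Schmidt recurrence
  u_1 = v_1
  u_i = v_i − Σ_{j<i} ((v_i · u_j) / (u_j · u_j)) · u_j.

Step by step this gives:
  u_1 = (1, 0, -1, -3)
  u_2 = (2, 3, -1, 1)
  u_3 = (316/165, -12/5, -338/165, 218/165)

Orthogonality check:
  u_2 · u_1 = 0 (should be 0)
  u_3 · u_1 = 0 (should be 0)
  u_3 · u_2 = 0 (should be 0)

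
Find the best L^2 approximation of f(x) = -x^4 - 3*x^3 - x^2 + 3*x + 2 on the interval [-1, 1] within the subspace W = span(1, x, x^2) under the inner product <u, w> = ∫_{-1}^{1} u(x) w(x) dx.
g(x) = -13*x^2/7 + 6*x/5 + 73/35

The best approximation g ∈ W is the orthogonal projection of f onto W. Writing g = a_0 + a_1 x + a_2 x^2, the coefficients solve the normal equations G · a = b where
  G_{ij} = <φ_i, φ_j> and b_i = <f, φ_i>, with φ_0 = 1, φ_1 = x, φ_2 = x^2.
G =
  [2, 0, 2/3]
  [0, 2/3, 0]
  [2/3, 0, 2/5],
b = (44/15, 4/5, 68/105).
Solving gives a_0 = 73/35, a_1 = 6/5, a_2 = -13/7, so
  g(x) = -13*x^2/7 + 6*x/5 + 73/35.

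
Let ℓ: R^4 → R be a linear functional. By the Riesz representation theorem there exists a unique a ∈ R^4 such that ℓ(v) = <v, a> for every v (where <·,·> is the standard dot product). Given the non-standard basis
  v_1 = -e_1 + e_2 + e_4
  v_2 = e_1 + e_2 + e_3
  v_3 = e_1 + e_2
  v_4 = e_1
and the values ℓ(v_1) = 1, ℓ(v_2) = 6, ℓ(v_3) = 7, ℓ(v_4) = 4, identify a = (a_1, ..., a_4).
a = (4, 3, -1, 2)

Write a = (a_1, ..., a_4) in the standard basis. For each basis vector v_i, ℓ(v_i) = <v_i, a> is a linear equation in the a_j's. Collect the n equations into a matrix system V a = ℓ, where row i of V is v_i (expressed in the standard basis). Since V is invertible (lower-triangular with 1s on the diagonal, up to permutation), solve by back-substitution:
  V =
[[-1, 1, 0, 1],
 [1, 1, 1, 0],
 [1, 1, 0, 0],
 [1, 0, 0, 0]]
  V a = (1, 6, 7, 4)
Solving gives a = (4, 3, -1, 2).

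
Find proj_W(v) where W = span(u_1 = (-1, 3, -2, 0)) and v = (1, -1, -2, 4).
proj_W(v) = (0, 0, 0, 0)

Set up U = [u_1 | ... | u_1] ∈ R^(4×1). The projector onto W = col(U) is P = U (U^T U)^(-1) U^T.
Compute U^T U =
  [14],
and U^T v = (0).
Solve U^T U · c = U^T v for the coefficients: c = (0). The projection is proj_W(v) = U c.
Check: (v - proj_W(v)) · u_1 = 0  (should be 0).
Result: proj_W(v) = (0, 0, 0, 0).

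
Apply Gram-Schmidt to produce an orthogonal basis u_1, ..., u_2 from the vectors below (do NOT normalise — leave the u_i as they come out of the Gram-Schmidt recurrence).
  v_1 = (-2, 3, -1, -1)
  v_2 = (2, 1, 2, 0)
Orthogonal basis:
  u_1 = (-2, 3, -1, -1)
  u_2 = (8/5, 8/5, 9/5, -1/5)

Apply the Gram-Schmidt recurrence
  u_1 = v_1
  u_i = v_i − Σ_{j<i} ((v_i · u_j) / (u_j · u_j)) · u_j.

Step by step this gives:
  u_1 = (-2, 3, -1, -1)
  u_2 = (8/5, 8/5, 9/5, -1/5)

Orthogonality check:
  u_2 · u_1 = 0 (should be 0)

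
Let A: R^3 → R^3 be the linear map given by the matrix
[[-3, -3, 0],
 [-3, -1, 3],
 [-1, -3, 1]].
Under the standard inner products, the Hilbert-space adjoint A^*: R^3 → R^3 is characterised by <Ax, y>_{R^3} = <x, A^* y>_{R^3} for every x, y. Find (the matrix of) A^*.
A^* = A^T =
[[-3, -3, -1],
 [-3, -1, -3],
 [0, 3, 1]]

For real matrices with standard dot products, the defining identity <Ax, y> = <x, A^* y> gives (Ax)^T y = x^T (A^*) y, i.e. x^T A^T y = x^T (A^*) y. Since this holds for all x, y, we must have A^* = A^T. Therefore
A^* =
[[-3, -3, -1],
 [-3, -1, -3],
 [0, 3, 1]].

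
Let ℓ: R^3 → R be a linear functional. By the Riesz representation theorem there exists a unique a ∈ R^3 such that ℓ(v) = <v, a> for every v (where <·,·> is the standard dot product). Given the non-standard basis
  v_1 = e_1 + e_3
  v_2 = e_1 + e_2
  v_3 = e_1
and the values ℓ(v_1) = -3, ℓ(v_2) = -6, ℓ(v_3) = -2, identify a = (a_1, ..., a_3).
a = (-2, -4, -1)

Write a = (a_1, ..., a_3) in the standard basis. For each basis vector v_i, ℓ(v_i) = <v_i, a> is a linear equation in the a_j's. Collect the n equations into a matrix system V a = ℓ, where row i of V is v_i (expressed in the standard basis). Since V is invertible (lower-triangular with 1s on the diagonal, up to permutation), solve by back-substitution:
  V =
[[1, 0, 1],
 [1, 1, 0],
 [1, 0, 0]]
  V a = (-3, -6, -2)
Solving gives a = (-2, -4, -1).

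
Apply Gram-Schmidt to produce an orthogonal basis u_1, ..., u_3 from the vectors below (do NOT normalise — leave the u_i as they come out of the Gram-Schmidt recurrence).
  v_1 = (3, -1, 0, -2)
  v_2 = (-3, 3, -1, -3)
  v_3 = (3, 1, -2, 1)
Orthogonal basis:
  u_1 = (3, -1, 0, -2)
  u_2 = (-12/7, 18/7, -1, -27/7)
  u_3 = (126/89, 167/89, -387/178, 211/178)

Apply the Gram-Schmidt recurrence
  u_1 = v_1
  u_i = v_i − Σ_{j<i} ((v_i · u_j) / (u_j · u_j)) · u_j.

Step by step this gives:
  u_1 = (3, -1, 0, -2)
  u_2 = (-12/7, 18/7, -1, -27/7)
  u_3 = (126/89, 167/89, -387/178, 211/178)

Orthogonality check:
  u_2 · u_1 = 0 (should be 0)
  u_3 · u_1 = 0 (should be 0)
  u_3 · u_2 = 0 (should be 0)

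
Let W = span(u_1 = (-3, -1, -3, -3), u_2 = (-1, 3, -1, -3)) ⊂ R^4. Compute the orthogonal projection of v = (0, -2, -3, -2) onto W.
proj_W(v) = (-99/52, -83/52, -99/52, -69/52)

Set up U = [u_1 | ... | u_2] ∈ R^(4×2). The projector onto W = col(U) is P = U (U^T U)^(-1) U^T.
Compute U^T U =
  [28, 12]
  [12, 20],
and U^T v = (17, 3).
Solve U^T U · c = U^T v for the coefficients: c = (19/26, -15/52). The projection is proj_W(v) = U c.
Check: (v - proj_W(v)) · u_1 = 0  (should be 0).
Check: (v - proj_W(v)) · u_2 = 0  (should be 0).
Result: proj_W(v) = (-99/52, -83/52, -99/52, -69/52).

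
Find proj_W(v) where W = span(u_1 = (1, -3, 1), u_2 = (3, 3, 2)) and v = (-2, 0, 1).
proj_W(v) = (-91/113, -15/113, -67/113)

Set up U = [u_1 | ... | u_2] ∈ R^(3×2). The projector onto W = col(U) is P = U (U^T U)^(-1) U^T.
Compute U^T U =
  [11, -4]
  [-4, 22],
and U^T v = (-1, -4).
Solve U^T U · c = U^T v for the coefficients: c = (-19/113, -24/113). The projection is proj_W(v) = U c.
Check: (v - proj_W(v)) · u_1 = 0  (should be 0).
Check: (v - proj_W(v)) · u_2 = 0  (should be 0).
Result: proj_W(v) = (-91/113, -15/113, -67/113).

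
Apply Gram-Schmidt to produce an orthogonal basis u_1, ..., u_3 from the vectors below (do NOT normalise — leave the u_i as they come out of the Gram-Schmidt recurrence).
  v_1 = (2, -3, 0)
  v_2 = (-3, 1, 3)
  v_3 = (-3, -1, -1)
Orthogonal basis:
  u_1 = (2, -3, 0)
  u_2 = (-21/13, -14/13, 3)
  u_3 = (-180/83, -120/83, -140/83)

Apply the Gram-Schmidt recurrence
  u_1 = v_1
  u_i = v_i − Σ_{j<i} ((v_i · u_j) / (u_j · u_j)) · u_j.

Step by step this gives:
  u_1 = (2, -3, 0)
  u_2 = (-21/13, -14/13, 3)
  u_3 = (-180/83, -120/83, -140/83)

Orthogonality check:
  u_2 · u_1 = 0 (should be 0)
  u_3 · u_1 = 0 (should be 0)
  u_3 · u_2 = 0 (should be 0)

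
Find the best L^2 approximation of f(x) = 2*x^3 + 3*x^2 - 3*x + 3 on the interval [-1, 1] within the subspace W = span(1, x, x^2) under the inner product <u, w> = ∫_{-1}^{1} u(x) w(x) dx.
g(x) = 3*x^2 - 9*x/5 + 3

The best approximation g ∈ W is the orthogonal projection of f onto W. Writing g = a_0 + a_1 x + a_2 x^2, the coefficients solve the normal equations G · a = b where
  G_{ij} = <φ_i, φ_j> and b_i = <f, φ_i>, with φ_0 = 1, φ_1 = x, φ_2 = x^2.
G =
  [2, 0, 2/3]
  [0, 2/3, 0]
  [2/3, 0, 2/5],
b = (8, -6/5, 16/5).
Solving gives a_0 = 3, a_1 = -9/5, a_2 = 3, so
  g(x) = 3*x^2 - 9*x/5 + 3.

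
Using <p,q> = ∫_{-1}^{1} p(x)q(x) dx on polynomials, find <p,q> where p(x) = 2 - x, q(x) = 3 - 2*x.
<p,q> = 40/3

Expand the product: p(x)·q(x) = 2*x^2 - 7*x + 6.
∫_{-1}^{1} of each monomial x^k gives [2/(k+1) if k even, 0 if k odd]. Integrating term-by-term (or equivalently evaluating the antiderivative F(x) = 2*x^3/3 - 7*x^2/2 + 6*x at the endpoints):
  F(1) − F(−1) = 19/6 − (-61/6) = 40/3.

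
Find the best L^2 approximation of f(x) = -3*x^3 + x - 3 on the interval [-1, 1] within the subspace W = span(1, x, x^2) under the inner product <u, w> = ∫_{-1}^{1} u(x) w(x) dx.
g(x) = -4*x/5 - 3

The best approximation g ∈ W is the orthogonal projection of f onto W. Writing g = a_0 + a_1 x + a_2 x^2, the coefficients solve the normal equations G · a = b where
  G_{ij} = <φ_i, φ_j> and b_i = <f, φ_i>, with φ_0 = 1, φ_1 = x, φ_2 = x^2.
G =
  [2, 0, 2/3]
  [0, 2/3, 0]
  [2/3, 0, 2/5],
b = (-6, -8/15, -2).
Solving gives a_0 = -3, a_1 = -4/5, a_2 = 0, so
  g(x) = -4*x/5 - 3.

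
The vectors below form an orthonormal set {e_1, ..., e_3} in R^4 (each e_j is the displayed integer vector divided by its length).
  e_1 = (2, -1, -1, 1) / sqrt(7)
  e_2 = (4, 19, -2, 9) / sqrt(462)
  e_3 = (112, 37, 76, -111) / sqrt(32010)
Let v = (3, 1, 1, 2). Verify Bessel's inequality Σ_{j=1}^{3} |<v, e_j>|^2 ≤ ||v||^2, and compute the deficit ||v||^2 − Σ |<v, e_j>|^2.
Σ |<v, e_j>|^2 = 5594/485; ||v||^2 = 15; deficit = 1681/485

Write each e_j = u_j / sqrt(<u_j, u_j>) where u_j is the displayed integer vector. Then <v, e_j> = <v, u_j> / sqrt(<u_j, u_j>), so |<v, e_j>|^2 = <v, u_j>^2 / <u_j, u_j>.
Coefficients: <v, e_1> = 6/sqrt(7), <v, e_2> = 47/sqrt(462), <v, e_3> = 227/sqrt(32010).
Square and sum: Σ |<v, e_j>|^2 = 5594/485.
Compute ||v||^2 = v·v = 15.
Deficit = 15 − 5594/485 = 1681/485 ≥ 0, confirming Bessel's inequality. (The deficit equals ||v − Σ <v,e_j> e_j||^2, the squared distance from v to span{e_j}.)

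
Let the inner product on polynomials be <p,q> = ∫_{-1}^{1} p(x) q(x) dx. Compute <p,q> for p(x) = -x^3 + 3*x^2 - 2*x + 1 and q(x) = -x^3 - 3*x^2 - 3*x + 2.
<p,q> = 304/35

Expand the product: p(x)·q(x) = x^6 - 4*x^4 - 6*x^3 + 9*x^2 - 7*x + 2.
∫_{-1}^{1} of each monomial x^k gives [2/(k+1) if k even, 0 if k odd]. Integrating term-by-term (or equivalently evaluating the antiderivative F(x) = x^7/7 - 4*x^5/5 - 3*x^4/2 + 3*x^3 - 7*x^2/2 + 2*x at the endpoints):
  F(1) − F(−1) = -23/35 − (-327/35) = 304/35.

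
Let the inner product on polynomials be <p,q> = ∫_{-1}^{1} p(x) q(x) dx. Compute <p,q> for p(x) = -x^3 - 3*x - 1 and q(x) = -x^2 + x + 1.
<p,q> = -56/15

Expand the product: p(x)·q(x) = x^5 - x^4 + 2*x^3 - 2*x^2 - 4*x - 1.
∫_{-1}^{1} of each monomial x^k gives [2/(k+1) if k even, 0 if k odd]. Integrating term-by-term (or equivalently evaluating the antiderivative F(x) = x^6/6 - x^5/5 + x^4/2 - 2*x^3/3 - 2*x^2 - x at the endpoints):
  F(1) − F(−1) = -16/5 − (8/15) = -56/15.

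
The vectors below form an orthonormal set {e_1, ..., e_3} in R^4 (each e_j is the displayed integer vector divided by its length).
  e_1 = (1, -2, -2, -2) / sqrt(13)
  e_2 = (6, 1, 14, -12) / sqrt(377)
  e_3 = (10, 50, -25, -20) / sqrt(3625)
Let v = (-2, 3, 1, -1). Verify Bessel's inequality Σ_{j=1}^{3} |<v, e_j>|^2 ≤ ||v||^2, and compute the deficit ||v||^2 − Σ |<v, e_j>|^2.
Σ |<v, e_j>|^2 = 10; ||v||^2 = 15; deficit = 5

Write each e_j = u_j / sqrt(<u_j, u_j>) where u_j is the displayed integer vector. Then <v, e_j> = <v, u_j> / sqrt(<u_j, u_j>), so |<v, e_j>|^2 = <v, u_j>^2 / <u_j, u_j>.
Coefficients: <v, e_1> = -8/sqrt(13), <v, e_2> = 17/sqrt(377), <v, e_3> = 125/sqrt(3625).
Square and sum: Σ |<v, e_j>|^2 = 10.
Compute ||v||^2 = v·v = 15.
Deficit = 15 − 10 = 5 ≥ 0, confirming Bessel's inequality. (The deficit equals ||v − Σ <v,e_j> e_j||^2, the squared distance from v to span{e_j}.)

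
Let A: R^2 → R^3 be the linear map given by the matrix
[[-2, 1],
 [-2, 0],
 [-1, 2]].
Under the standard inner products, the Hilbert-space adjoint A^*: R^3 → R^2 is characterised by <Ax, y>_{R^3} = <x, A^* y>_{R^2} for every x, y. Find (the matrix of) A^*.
A^* = A^T =
[[-2, -2, -1],
 [1, 0, 2]]

For real matrices with standard dot products, the defining identity <Ax, y> = <x, A^* y> gives (Ax)^T y = x^T (A^*) y, i.e. x^T A^T y = x^T (A^*) y. Since this holds for all x, y, we must have A^* = A^T. Therefore
A^* =
[[-2, -2, -1],
 [1, 0, 2]].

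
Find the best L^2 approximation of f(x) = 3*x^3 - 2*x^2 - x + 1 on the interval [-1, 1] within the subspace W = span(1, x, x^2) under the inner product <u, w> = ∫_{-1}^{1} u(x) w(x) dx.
g(x) = -2*x^2 + 4*x/5 + 1

The best approximation g ∈ W is the orthogonal projection of f onto W. Writing g = a_0 + a_1 x + a_2 x^2, the coefficients solve the normal equations G · a = b where
  G_{ij} = <φ_i, φ_j> and b_i = <f, φ_i>, with φ_0 = 1, φ_1 = x, φ_2 = x^2.
G =
  [2, 0, 2/3]
  [0, 2/3, 0]
  [2/3, 0, 2/5],
b = (2/3, 8/15, -2/15).
Solving gives a_0 = 1, a_1 = 4/5, a_2 = -2, so
  g(x) = -2*x^2 + 4*x/5 + 1.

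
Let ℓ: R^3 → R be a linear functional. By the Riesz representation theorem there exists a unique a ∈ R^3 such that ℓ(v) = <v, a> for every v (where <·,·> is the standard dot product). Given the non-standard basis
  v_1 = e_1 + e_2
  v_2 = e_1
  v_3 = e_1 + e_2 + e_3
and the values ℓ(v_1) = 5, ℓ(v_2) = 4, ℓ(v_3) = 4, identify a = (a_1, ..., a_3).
a = (4, 1, -1)

Write a = (a_1, ..., a_3) in the standard basis. For each basis vector v_i, ℓ(v_i) = <v_i, a> is a linear equation in the a_j's. Collect the n equations into a matrix system V a = ℓ, where row i of V is v_i (expressed in the standard basis). Since V is invertible (lower-triangular with 1s on the diagonal, up to permutation), solve by back-substitution:
  V =
[[1, 1, 0],
 [1, 0, 0],
 [1, 1, 1]]
  V a = (5, 4, 4)
Solving gives a = (4, 1, -1).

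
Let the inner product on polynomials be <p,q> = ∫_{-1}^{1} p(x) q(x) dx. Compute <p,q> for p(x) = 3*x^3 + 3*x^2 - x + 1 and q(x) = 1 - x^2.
<p,q> = 32/15

Expand the product: p(x)·q(x) = -3*x^5 - 3*x^4 + 4*x^3 + 2*x^2 - x + 1.
∫_{-1}^{1} of each monomial x^k gives [2/(k+1) if k even, 0 if k odd]. Integrating term-by-term (or equivalently evaluating the antiderivative F(x) = -x^6/2 - 3*x^5/5 + x^4 + 2*x^3/3 - x^2/2 + x at the endpoints):
  F(1) − F(−1) = 16/15 − (-16/15) = 32/15.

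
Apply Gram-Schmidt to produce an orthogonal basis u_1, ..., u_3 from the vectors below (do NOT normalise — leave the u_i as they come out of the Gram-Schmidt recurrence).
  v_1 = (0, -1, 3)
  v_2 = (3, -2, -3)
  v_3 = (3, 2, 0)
Orthogonal basis:
  u_1 = (0, -1, 3)
  u_2 = (3, -27/10, -9/10)
  u_3 = (45/19, 45/19, 15/19)

Apply the Gram-Schmidt recurrence
  u_1 = v_1
  u_i = v_i − Σ_{j<i} ((v_i · u_j) / (u_j · u_j)) · u_j.

Step by step this gives:
  u_1 = (0, -1, 3)
  u_2 = (3, -27/10, -9/10)
  u_3 = (45/19, 45/19, 15/19)

Orthogonality check:
  u_2 · u_1 = 0 (should be 0)
  u_3 · u_1 = 0 (should be 0)
  u_3 · u_2 = 0 (should be 0)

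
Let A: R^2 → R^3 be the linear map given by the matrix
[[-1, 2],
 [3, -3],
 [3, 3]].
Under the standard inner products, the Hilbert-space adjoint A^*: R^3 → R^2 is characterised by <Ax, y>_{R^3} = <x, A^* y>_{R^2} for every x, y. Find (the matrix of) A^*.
A^* = A^T =
[[-1, 3, 3],
 [2, -3, 3]]

For real matrices with standard dot products, the defining identity <Ax, y> = <x, A^* y> gives (Ax)^T y = x^T (A^*) y, i.e. x^T A^T y = x^T (A^*) y. Since this holds for all x, y, we must have A^* = A^T. Therefore
A^* =
[[-1, 3, 3],
 [2, -3, 3]].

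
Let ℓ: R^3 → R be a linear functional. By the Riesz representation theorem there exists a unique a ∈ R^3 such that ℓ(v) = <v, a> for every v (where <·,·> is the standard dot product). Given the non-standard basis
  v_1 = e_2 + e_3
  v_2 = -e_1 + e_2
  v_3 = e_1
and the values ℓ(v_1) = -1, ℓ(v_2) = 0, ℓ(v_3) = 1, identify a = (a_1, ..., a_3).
a = (1, 1, -2)

Write a = (a_1, ..., a_3) in the standard basis. For each basis vector v_i, ℓ(v_i) = <v_i, a> is a linear equation in the a_j's. Collect the n equations into a matrix system V a = ℓ, where row i of V is v_i (expressed in the standard basis). Since V is invertible (lower-triangular with 1s on the diagonal, up to permutation), solve by back-substitution:
  V =
[[0, 1, 1],
 [-1, 1, 0],
 [1, 0, 0]]
  V a = (-1, 0, 1)
Solving gives a = (1, 1, -2).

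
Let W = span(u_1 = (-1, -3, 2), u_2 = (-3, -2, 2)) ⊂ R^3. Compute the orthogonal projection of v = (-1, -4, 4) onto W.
proj_W(v) = (-89/69, -316/69, 206/69)

Set up U = [u_1 | ... | u_2] ∈ R^(3×2). The projector onto W = col(U) is P = U (U^T U)^(-1) U^T.
Compute U^T U =
  [14, 13]
  [13, 17],
and U^T v = (21, 19).
Solve U^T U · c = U^T v for the coefficients: c = (110/69, -7/69). The projection is proj_W(v) = U c.
Check: (v - proj_W(v)) · u_1 = 0  (should be 0).
Check: (v - proj_W(v)) · u_2 = 0  (should be 0).
Result: proj_W(v) = (-89/69, -316/69, 206/69).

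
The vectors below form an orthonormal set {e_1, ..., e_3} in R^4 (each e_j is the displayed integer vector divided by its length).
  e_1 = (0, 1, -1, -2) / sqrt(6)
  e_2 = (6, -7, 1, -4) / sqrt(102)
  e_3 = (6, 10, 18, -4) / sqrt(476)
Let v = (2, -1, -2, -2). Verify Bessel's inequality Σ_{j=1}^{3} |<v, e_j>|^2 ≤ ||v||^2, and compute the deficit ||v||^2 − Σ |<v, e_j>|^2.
Σ |<v, e_j>|^2 = 82/7; ||v||^2 = 13; deficit = 9/7

Write each e_j = u_j / sqrt(<u_j, u_j>) where u_j is the displayed integer vector. Then <v, e_j> = <v, u_j> / sqrt(<u_j, u_j>), so |<v, e_j>|^2 = <v, u_j>^2 / <u_j, u_j>.
Coefficients: <v, e_1> = 5/sqrt(6), <v, e_2> = 25/sqrt(102), <v, e_3> = -26/sqrt(476).
Square and sum: Σ |<v, e_j>|^2 = 82/7.
Compute ||v||^2 = v·v = 13.
Deficit = 13 − 82/7 = 9/7 ≥ 0, confirming Bessel's inequality. (The deficit equals ||v − Σ <v,e_j> e_j||^2, the squared distance from v to span{e_j}.)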